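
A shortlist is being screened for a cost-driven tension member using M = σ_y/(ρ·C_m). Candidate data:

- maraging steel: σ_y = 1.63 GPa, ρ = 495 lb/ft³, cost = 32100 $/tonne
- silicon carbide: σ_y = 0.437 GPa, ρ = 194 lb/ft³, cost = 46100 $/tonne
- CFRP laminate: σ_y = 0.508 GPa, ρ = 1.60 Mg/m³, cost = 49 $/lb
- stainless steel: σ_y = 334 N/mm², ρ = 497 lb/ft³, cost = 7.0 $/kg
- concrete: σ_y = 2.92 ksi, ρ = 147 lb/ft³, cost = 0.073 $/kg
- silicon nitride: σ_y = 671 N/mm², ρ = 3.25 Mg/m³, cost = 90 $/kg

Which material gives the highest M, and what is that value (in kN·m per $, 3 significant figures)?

concrete, M = 117 kN·m per $

In SI units:
  maraging steel: σ_y = 1630 MPa, ρ = 7929 kg/m³, cost = 32.10 $/kg
  silicon carbide: σ_y = 437.0 MPa, ρ = 3108 kg/m³, cost = 46.10 $/kg
  CFRP laminate: σ_y = 508.0 MPa, ρ = 1600 kg/m³, cost = 108.0 $/kg
  stainless steel: σ_y = 334.0 MPa, ρ = 7961 kg/m³, cost = 7.000 $/kg
  concrete: σ_y = 20.13 MPa, ρ = 2355 kg/m³, cost = 0.07300 $/kg
  silicon nitride: σ_y = 671.0 MPa, ρ = 3250 kg/m³, cost = 90.00 $/kg
  concrete: M = 117 kN·m per $
  maraging steel: M = 6.40 kN·m per $
  stainless steel: M = 5.99 kN·m per $
  silicon carbide: M = 3.05 kN·m per $
  CFRP laminate: M = 2.94 kN·m per $
  silicon nitride: M = 2.29 kN·m per $
The maximum is for concrete.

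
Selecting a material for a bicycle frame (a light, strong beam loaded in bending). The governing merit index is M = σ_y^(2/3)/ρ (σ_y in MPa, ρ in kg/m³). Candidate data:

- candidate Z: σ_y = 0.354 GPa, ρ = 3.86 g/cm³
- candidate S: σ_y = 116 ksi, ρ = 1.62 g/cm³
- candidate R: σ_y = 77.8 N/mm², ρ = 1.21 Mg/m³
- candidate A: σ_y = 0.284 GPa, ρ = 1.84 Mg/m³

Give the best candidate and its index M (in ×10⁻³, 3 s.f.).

candidate S, M = 53.2×10⁻³

In SI units:
  candidate Z: σ_y = 354.0 MPa, ρ = 3860 kg/m³
  candidate S: σ_y = 799.8 MPa, ρ = 1620 kg/m³
  candidate R: σ_y = 77.80 MPa, ρ = 1210 kg/m³
  candidate A: σ_y = 284.0 MPa, ρ = 1840 kg/m³
  candidate S: M = 53.2×10⁻³
  candidate A: M = 23.5×10⁻³
  candidate R: M = 15.1×10⁻³
  candidate Z: M = 13.0×10⁻³
Candidate S ranks first.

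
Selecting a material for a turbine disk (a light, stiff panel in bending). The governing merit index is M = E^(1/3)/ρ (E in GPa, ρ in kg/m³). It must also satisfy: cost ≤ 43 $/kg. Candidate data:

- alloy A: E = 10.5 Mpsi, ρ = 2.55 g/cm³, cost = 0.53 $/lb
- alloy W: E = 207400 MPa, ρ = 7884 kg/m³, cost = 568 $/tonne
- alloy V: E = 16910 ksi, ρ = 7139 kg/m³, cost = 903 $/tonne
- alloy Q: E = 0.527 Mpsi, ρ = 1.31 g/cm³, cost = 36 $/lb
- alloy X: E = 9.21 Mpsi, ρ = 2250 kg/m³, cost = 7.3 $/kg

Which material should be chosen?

alloy X

Screen on constraints: cost ≤ 43 $/kg. Survivors: alloy A, alloy W, alloy V, alloy X.
Putting every candidate on a common basis:
  alloy A: E = 72.39 GPa, ρ = 2550 kg/m³
  alloy W: E = 207.4 GPa, ρ = 7884 kg/m³
  alloy V: E = 116.6 GPa, ρ = 7139 kg/m³
  alloy X: E = 63.50 GPa, ρ = 2250 kg/m³
  alloy X: M = 1.77×10⁻³
  alloy A: M = 1.63×10⁻³
  alloy W: M = 0.751×10⁻³
  alloy V: M = 0.684×10⁻³
Highest index: alloy X.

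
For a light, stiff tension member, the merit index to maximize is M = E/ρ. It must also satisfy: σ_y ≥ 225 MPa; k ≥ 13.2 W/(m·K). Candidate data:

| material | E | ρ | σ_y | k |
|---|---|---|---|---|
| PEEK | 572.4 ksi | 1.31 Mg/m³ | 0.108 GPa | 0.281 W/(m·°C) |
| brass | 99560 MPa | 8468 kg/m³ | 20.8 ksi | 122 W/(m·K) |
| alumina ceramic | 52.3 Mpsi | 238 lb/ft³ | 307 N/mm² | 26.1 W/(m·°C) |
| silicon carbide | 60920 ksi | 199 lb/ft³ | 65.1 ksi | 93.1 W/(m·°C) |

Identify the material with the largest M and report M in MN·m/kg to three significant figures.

Screen on constraints: σ_y ≥ 225 MPa; k ≥ 13.2 W/(m·K). Survivors: alumina ceramic, silicon carbide.
Convert each candidate to consistent units, then evaluate M:
  alumina ceramic: E = 360.6 GPa, ρ = 3812 kg/m³
  silicon carbide: E = 420.0 GPa, ρ = 3188 kg/m³
  silicon carbide: M = 132 MN·m/kg
  alumina ceramic: M = 94.6 MN·m/kg
Silicon carbide ranks first.

silicon carbide, M = 132 MN·m/kg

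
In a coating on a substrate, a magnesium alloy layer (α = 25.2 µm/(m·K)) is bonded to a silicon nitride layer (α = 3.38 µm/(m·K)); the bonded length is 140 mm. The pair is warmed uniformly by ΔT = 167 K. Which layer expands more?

α(magnesium alloy) = 25.2×10⁻⁶/K vs α(silicon nitride) = 3.38×10⁻⁶/K.
Higher α expands more for the same ΔT: magnesium alloy.

magnesium alloy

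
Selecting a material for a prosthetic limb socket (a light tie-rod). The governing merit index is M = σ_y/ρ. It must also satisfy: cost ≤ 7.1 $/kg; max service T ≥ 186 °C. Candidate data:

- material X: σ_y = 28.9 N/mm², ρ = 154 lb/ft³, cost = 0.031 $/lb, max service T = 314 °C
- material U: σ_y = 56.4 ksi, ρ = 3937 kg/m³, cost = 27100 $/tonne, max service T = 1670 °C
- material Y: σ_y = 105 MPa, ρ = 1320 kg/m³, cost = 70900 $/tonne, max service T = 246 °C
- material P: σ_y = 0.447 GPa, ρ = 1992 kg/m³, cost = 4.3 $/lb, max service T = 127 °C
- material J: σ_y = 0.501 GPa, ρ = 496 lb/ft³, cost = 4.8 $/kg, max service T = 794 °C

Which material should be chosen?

material J

Screen on constraints: cost ≤ 7.1 $/kg; max service T ≥ 186 °C. Survivors: material X, material J.
Normalizing units and computing the index:
  material X: σ_y = 28.90 MPa, ρ = 2467 kg/m³
  material J: σ_y = 501.0 MPa, ρ = 7945 kg/m³
  material J: M = 63.1 kN·m/kg
  material X: M = 11.7 kN·m/kg
Material J ranks first.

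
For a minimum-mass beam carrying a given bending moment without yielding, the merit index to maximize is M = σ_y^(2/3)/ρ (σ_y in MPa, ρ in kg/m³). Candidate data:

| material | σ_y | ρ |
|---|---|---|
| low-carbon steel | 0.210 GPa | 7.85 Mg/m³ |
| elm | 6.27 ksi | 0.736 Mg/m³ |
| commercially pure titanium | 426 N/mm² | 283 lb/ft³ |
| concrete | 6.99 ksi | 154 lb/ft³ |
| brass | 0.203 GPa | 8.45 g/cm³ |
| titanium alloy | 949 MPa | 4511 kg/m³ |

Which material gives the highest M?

In SI units:
  low-carbon steel: σ_y = 210.0 MPa, ρ = 7850 kg/m³
  elm: σ_y = 43.23 MPa, ρ = 736.0 kg/m³
  commercially pure titanium: σ_y = 426.0 MPa, ρ = 4533 kg/m³
  concrete: σ_y = 48.19 MPa, ρ = 2467 kg/m³
  brass: σ_y = 203.0 MPa, ρ = 8450 kg/m³
  titanium alloy: σ_y = 949.0 MPa, ρ = 4511 kg/m³
  titanium alloy: M = 21.4×10⁻³
  elm: M = 16.7×10⁻³
  commercially pure titanium: M = 12.5×10⁻³
  concrete: M = 5.37×10⁻³
  low-carbon steel: M = 4.50×10⁻³
  brass: M = 4.09×10⁻³
Highest index: titanium alloy.

titanium alloy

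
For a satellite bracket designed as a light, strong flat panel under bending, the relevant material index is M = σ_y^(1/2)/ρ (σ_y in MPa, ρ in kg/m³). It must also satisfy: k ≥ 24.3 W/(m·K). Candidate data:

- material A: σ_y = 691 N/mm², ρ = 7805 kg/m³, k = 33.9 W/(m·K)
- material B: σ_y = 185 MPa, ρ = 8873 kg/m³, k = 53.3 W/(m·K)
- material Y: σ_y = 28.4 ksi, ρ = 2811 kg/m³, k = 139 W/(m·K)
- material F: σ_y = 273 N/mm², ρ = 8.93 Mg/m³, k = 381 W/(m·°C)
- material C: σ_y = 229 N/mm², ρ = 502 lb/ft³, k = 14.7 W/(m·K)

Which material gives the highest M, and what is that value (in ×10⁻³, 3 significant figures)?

Screen on constraints: k ≥ 24.3 W/(m·K). Survivors: material A, material B, material Y, material F.
Putting every candidate on a common basis:
  material A: σ_y = 691.0 MPa, ρ = 7805 kg/m³
  material B: σ_y = 185.0 MPa, ρ = 8873 kg/m³
  material Y: σ_y = 195.8 MPa, ρ = 2811 kg/m³
  material F: σ_y = 273.0 MPa, ρ = 8930 kg/m³
  material Y: M = 4.98×10⁻³
  material A: M = 3.37×10⁻³
  material F: M = 1.85×10⁻³
  material B: M = 1.53×10⁻³
The maximum is for material Y.

material Y, M = 4.98×10⁻³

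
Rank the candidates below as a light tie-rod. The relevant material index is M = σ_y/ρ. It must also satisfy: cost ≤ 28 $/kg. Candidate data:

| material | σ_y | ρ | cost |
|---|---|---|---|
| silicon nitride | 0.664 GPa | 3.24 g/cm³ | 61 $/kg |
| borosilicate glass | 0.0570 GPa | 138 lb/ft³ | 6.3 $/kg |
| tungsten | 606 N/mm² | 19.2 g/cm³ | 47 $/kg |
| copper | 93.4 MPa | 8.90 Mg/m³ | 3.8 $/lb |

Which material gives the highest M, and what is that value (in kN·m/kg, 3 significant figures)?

Screen on constraints: cost ≤ 28 $/kg. Survivors: borosilicate glass, copper.
Putting every candidate on a common basis:
  borosilicate glass: σ_y = 57.00 MPa, ρ = 2211 kg/m³
  copper: σ_y = 93.40 MPa, ρ = 8900 kg/m³
  borosilicate glass: M = 25.8 kN·m/kg
  copper: M = 10.5 kN·m/kg
The maximum is for borosilicate glass.

borosilicate glass, M = 25.8 kN·m/kg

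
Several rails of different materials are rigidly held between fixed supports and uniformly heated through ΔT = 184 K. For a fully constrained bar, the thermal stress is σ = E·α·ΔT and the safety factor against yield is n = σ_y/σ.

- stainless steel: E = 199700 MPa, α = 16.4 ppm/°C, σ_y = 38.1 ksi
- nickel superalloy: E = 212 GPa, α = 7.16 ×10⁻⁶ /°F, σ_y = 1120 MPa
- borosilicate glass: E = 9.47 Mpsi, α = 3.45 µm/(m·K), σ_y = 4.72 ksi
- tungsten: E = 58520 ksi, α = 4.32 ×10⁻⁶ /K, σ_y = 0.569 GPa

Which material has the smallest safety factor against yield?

stainless steel

Per material, after unit conversion:
  stainless steel: E = 199.7, α = 16.4, σ_y = 262.7 → σ = 603 MPa, n = 0.436
  nickel superalloy: E = 212.0, α = 12.9, σ_y = 1120 → σ = 503 MPa, n = 2.23
  borosilicate glass: E = 65.29, α = 3.45, σ_y = 32.54 → σ = 41.4 MPa, n = 0.785
  tungsten: E = 403.5, α = 4.32, σ_y = 569.0 → σ = 321 MPa, n = 1.77
Smallest n: stainless steel with n = 0.436.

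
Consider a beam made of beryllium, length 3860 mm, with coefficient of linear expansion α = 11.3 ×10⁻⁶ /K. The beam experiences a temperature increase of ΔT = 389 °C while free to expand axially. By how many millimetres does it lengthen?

17.0 mm

ΔL = α·L₀·ΔT = 11.3×10⁻⁶ × 3860 mm × 389.0 K = 17.0 mm.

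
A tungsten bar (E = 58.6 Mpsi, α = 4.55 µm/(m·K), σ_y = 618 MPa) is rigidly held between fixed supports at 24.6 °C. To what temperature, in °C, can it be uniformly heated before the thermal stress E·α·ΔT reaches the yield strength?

361 °C

E = 58.6 Mpsi = 404.0 GPa.
E·α·ΔT = 618.0 MPa ⇒ ΔT = 618.0 / (404.0×10³ × 4.55×10⁻⁶) = 336.2 K.
T = 24.6 + 336.2 = 360.8 °C.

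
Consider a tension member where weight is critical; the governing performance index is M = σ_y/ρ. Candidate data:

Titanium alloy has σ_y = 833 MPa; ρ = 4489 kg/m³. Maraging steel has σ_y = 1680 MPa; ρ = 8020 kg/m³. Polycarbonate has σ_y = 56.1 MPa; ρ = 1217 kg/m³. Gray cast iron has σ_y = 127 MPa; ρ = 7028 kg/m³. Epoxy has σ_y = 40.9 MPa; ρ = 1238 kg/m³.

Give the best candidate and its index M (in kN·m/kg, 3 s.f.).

Evaluate M for each candidate:
  maraging steel: M = 209 kN·m/kg
  titanium alloy: M = 186 kN·m/kg
  polycarbonate: M = 46.1 kN·m/kg
  epoxy: M = 33.0 kN·m/kg
  gray cast iron: M = 18.1 kN·m/kg
The maximum is for maraging steel.

maraging steel, M = 209 kN·m/kg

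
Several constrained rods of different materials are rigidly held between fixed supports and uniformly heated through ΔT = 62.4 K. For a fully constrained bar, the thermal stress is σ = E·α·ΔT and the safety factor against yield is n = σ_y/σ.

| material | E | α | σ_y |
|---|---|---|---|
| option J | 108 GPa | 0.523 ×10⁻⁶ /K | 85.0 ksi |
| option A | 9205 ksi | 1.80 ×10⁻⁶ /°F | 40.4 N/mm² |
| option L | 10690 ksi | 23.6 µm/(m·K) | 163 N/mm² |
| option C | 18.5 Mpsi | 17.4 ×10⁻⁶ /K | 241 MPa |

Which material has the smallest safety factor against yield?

With everything in SI (GPa, ×10⁻⁶/K, MPa):
  option J: E = 108.0, α = 0.523, σ_y = 586.1 → σ = 3.52 MPa, n = 166
  option A: E = 63.47, α = 3.24, σ_y = 40.40 → σ = 12.8 MPa, n = 3.15
  option L: E = 73.70, α = 23.6, σ_y = 163.0 → σ = 109 MPa, n = 1.50
  option C: E = 127.6, α = 17.4, σ_y = 241.0 → σ = 138 MPa, n = 1.74
The minimum is option L at n = 1.50.

option L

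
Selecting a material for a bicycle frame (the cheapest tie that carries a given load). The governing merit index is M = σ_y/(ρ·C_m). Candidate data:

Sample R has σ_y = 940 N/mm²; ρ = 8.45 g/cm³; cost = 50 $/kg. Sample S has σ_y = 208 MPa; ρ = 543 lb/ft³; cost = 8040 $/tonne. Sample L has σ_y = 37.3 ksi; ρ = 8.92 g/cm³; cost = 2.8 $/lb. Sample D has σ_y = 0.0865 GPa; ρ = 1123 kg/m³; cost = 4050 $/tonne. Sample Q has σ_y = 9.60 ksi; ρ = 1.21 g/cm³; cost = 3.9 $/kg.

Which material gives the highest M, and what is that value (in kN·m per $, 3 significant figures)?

sample D, M = 19.0 kN·m per $

Putting every candidate on a common basis:
  sample R: σ_y = 940.0 MPa, ρ = 8450 kg/m³, cost = 50.00 $/kg
  sample S: σ_y = 208.0 MPa, ρ = 8698 kg/m³, cost = 8.040 $/kg
  sample L: σ_y = 257.2 MPa, ρ = 8920 kg/m³, cost = 6.173 $/kg
  sample D: σ_y = 86.50 MPa, ρ = 1123 kg/m³, cost = 4.050 $/kg
  sample Q: σ_y = 66.19 MPa, ρ = 1210 kg/m³, cost = 3.900 $/kg
  sample D: M = 19.0 kN·m per $
  sample Q: M = 14.0 kN·m per $
  sample L: M = 4.67 kN·m per $
  sample S: M = 2.97 kN·m per $
  sample R: M = 2.22 kN·m per $
Sample D ranks first.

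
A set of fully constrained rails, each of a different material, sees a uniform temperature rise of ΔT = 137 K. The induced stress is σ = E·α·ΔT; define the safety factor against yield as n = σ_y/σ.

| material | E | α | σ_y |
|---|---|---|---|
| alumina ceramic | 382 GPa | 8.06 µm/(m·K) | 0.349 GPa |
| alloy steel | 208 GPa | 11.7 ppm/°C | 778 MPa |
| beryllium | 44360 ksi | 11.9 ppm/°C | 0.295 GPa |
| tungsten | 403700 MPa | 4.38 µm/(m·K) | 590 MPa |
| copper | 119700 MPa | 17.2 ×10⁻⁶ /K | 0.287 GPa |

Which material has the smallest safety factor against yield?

In consistent units (E in GPa, α in ×10⁻⁶/K, σ_y in MPa):
  alumina ceramic: E = 382.0, α = 8.06, σ_y = 349.0 → σ = 422 MPa, n = 0.827
  alloy steel: E = 208.0, α = 11.7, σ_y = 778.0 → σ = 333 MPa, n = 2.33
  beryllium: E = 305.9, α = 11.9, σ_y = 295.0 → σ = 499 MPa, n = 0.592
  tungsten: E = 403.7, α = 4.38, σ_y = 590.0 → σ = 242 MPa, n = 2.44
  copper: E = 119.7, α = 17.2, σ_y = 287.0 → σ = 282 MPa, n = 1.02
Smallest n: beryllium with n = 0.592.

beryllium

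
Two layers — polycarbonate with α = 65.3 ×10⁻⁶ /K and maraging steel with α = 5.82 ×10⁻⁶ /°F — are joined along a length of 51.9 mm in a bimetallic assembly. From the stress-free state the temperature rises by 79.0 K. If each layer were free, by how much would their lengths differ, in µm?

maraging steel: α = 5.82×10⁻⁶/°F × 9/5 = 10.5×10⁻⁶/K.
Δα = |65.3 − 10.5|×10⁻⁶/K = 54.8×10⁻⁶/K.
ΔL_mismatch = Δα·L·ΔT = 54.8×10⁻⁶ × 51.9 mm × 79.0 K = 225 µm.

225 µm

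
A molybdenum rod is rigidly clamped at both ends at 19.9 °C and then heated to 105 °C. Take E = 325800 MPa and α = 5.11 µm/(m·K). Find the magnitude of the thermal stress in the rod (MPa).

142 MPa

E = 325800 MPa = 325.8 GPa.
ΔT = 85.10 K. Constrained thermal stress σ = E·α·ΔT = 325.8×10³ MPa × 5.11×10⁻⁶ × 85.10 = 142 MPa (compressive).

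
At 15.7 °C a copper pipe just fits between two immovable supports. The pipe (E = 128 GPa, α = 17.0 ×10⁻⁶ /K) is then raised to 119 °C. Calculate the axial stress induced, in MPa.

225 MPa

ΔT = 103.3 K. Constrained thermal stress σ = E·α·ΔT = 128.0×10³ MPa × 17.0×10⁻⁶ × 103.3 = 225 MPa (compressive).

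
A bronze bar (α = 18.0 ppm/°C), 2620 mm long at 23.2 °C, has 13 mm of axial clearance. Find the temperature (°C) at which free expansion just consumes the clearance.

299 °C

α·L₀·ΔT = 13.0 mm ⇒ ΔT = 13.0 / (18.0×10⁻⁶ × 2620.0) = 275.7 K.
T = 23.2 + 275.7 = 298.9 °C.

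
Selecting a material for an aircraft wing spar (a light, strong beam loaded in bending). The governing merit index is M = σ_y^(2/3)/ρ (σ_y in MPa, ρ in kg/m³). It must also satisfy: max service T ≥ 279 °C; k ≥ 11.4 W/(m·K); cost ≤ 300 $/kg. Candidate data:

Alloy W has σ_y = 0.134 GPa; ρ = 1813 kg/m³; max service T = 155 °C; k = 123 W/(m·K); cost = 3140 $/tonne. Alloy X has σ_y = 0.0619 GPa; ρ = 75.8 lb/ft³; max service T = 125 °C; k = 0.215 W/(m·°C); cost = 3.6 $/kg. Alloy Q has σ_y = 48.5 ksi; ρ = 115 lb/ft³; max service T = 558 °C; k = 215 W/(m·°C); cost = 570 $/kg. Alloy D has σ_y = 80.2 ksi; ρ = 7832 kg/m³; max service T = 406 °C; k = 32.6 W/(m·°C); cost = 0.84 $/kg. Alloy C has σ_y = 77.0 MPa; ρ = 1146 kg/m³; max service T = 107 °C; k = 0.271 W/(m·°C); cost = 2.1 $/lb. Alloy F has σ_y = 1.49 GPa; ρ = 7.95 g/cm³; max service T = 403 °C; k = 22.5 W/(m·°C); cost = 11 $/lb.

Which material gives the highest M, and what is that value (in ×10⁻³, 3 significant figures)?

Screen on constraints: max service T ≥ 279 °C; k ≥ 11.4 W/(m·K); cost ≤ 300 $/kg. Survivors: alloy D, alloy F.
Normalizing units and computing the index:
  alloy D: σ_y = 553.0 MPa, ρ = 7832 kg/m³
  alloy F: σ_y = 1490 MPa, ρ = 7950 kg/m³
  alloy F: M = 16.4×10⁻³
  alloy D: M = 8.60×10⁻³
Alloy F has the largest M.

alloy F, M = 16.4×10⁻³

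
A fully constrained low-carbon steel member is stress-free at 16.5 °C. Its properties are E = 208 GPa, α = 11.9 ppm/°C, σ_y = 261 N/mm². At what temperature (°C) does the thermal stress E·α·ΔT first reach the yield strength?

σ_y = 261 N/mm² = 261.0 MPa.
E·α·ΔT = 261.0 MPa ⇒ ΔT = 261.0 / (208.0×10³ × 11.9×10⁻⁶) = 105.4 K.
T = 16.5 + 105.4 = 121.9 °C.

122 °C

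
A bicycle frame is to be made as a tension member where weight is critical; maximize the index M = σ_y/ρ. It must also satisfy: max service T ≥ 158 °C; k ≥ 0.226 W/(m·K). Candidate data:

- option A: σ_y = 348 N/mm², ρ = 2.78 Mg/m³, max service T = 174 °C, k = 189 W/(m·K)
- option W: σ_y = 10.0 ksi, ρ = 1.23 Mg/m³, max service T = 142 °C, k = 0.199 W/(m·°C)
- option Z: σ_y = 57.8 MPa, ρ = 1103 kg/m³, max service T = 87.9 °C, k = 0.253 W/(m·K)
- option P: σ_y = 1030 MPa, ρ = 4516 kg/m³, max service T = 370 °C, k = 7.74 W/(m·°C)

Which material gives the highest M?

option P

Screen on constraints: max service T ≥ 158 °C; k ≥ 0.226 W/(m·K). Survivors: option A, option P.
In SI units:
  option A: σ_y = 348.0 MPa, ρ = 2780 kg/m³
  option P: σ_y = 1030 MPa, ρ = 4516 kg/m³
  option P: M = 228 kN·m/kg
  option A: M = 125 kN·m/kg
The maximum is for option P.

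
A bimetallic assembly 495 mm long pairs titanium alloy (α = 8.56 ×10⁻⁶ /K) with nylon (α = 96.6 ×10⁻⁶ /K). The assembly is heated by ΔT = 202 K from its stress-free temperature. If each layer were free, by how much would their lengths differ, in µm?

8800 µm

Δα = |8.56 − 96.6|×10⁻⁶/K = 88.0×10⁻⁶/K.
ΔL_mismatch = Δα·L·ΔT = 88.0×10⁻⁶ × 495.0 mm × 202.0 K = 8800 µm.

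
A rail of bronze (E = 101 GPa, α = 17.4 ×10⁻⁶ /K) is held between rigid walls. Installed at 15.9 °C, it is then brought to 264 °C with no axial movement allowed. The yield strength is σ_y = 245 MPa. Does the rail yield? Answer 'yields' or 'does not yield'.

yields

ΔT = 248.1 K. Constrained thermal stress σ = E·α·ΔT = 101.0×10³ MPa × 17.4×10⁻⁶ × 248.1 = 436 MPa (compressive).
Compare to σ_y = 245 MPa: σ ≥ σ_y, so it yields.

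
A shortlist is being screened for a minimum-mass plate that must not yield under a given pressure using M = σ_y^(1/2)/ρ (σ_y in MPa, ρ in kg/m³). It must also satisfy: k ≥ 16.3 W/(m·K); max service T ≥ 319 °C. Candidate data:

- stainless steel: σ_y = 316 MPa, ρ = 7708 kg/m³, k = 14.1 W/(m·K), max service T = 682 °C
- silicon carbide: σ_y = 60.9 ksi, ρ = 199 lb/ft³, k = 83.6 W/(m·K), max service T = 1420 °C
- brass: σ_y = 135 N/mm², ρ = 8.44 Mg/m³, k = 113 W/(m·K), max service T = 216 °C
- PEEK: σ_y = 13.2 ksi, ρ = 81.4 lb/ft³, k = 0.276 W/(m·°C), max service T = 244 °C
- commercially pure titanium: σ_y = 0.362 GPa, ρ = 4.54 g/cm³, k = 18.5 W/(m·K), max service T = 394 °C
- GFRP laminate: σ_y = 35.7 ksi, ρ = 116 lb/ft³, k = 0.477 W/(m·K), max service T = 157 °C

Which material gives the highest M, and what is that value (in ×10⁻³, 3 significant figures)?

silicon carbide, M = 6.43×10⁻³

Screen on constraints: k ≥ 16.3 W/(m·K); max service T ≥ 319 °C. Survivors: silicon carbide, commercially pure titanium.
Normalizing units and computing the index:
  silicon carbide: σ_y = 419.9 MPa, ρ = 3188 kg/m³
  commercially pure titanium: σ_y = 362.0 MPa, ρ = 4540 kg/m³
  silicon carbide: M = 6.43×10⁻³
  commercially pure titanium: M = 4.19×10⁻³
Silicon carbide has the largest M.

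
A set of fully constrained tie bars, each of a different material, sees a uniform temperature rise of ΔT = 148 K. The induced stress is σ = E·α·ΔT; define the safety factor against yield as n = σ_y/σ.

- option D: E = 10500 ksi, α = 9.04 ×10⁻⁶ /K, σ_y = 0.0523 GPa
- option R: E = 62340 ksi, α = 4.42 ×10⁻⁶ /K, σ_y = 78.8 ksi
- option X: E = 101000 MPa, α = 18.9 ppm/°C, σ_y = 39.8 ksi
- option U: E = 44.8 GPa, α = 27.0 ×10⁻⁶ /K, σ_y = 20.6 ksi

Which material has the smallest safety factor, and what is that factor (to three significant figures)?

With everything in SI (GPa, ×10⁻⁶/K, MPa):
  option D: E = 72.39, α = 9.04, σ_y = 52.30 → σ = 96.9 MPa, n = 0.540
  option R: E = 429.8, α = 4.42, σ_y = 543.3 → σ = 281 MPa, n = 1.93
  option X: E = 101.0, α = 18.9, σ_y = 274.4 → σ = 283 MPa, n = 0.971
  option U: E = 44.80, α = 27.0, σ_y = 142.0 → σ = 179 MPa, n = 0.793
Option D has the lowest safety factor, n = 0.540.

option D, n = 0.540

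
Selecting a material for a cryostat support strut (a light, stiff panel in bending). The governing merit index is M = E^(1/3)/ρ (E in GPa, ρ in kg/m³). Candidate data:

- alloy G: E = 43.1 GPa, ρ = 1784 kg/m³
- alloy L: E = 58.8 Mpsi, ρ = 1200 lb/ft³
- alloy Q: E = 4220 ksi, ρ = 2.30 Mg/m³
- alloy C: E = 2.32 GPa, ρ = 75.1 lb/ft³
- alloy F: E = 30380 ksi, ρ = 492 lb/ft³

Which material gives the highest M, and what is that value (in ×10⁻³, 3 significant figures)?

alloy G, M = 1.97×10⁻³

After converting to SI:
  alloy G: E = 43.10 GPa, ρ = 1784 kg/m³
  alloy L: E = 405.4 GPa, ρ = 19220 kg/m³
  alloy Q: E = 29.10 GPa, ρ = 2300 kg/m³
  alloy C: E = 2.320 GPa, ρ = 1203 kg/m³
  alloy F: E = 209.5 GPa, ρ = 7881 kg/m³
  alloy G: M = 1.97×10⁻³
  alloy Q: M = 1.34×10⁻³
  alloy C: M = 1.10×10⁻³
  alloy F: M = 0.754×10⁻³
  alloy L: M = 0.385×10⁻³
Alloy G has the largest M.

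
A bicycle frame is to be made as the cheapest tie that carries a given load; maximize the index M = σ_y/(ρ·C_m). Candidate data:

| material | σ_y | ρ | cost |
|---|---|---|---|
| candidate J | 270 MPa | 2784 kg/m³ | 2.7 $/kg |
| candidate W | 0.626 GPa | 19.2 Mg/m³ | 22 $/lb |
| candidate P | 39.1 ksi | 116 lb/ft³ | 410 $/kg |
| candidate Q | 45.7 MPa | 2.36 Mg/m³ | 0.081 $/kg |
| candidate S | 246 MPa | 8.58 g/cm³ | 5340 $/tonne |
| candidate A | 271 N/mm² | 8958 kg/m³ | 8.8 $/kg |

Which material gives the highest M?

candidate Q

Convert each candidate to consistent units, then evaluate M:
  candidate J: σ_y = 270.0 MPa, ρ = 2784 kg/m³, cost = 2.700 $/kg
  candidate W: σ_y = 626.0 MPa, ρ = 19200 kg/m³, cost = 48.50 $/kg
  candidate P: σ_y = 269.6 MPa, ρ = 1858 kg/m³, cost = 410.0 $/kg
  candidate Q: σ_y = 45.70 MPa, ρ = 2360 kg/m³, cost = 0.08100 $/kg
  candidate S: σ_y = 246.0 MPa, ρ = 8580 kg/m³, cost = 5.340 $/kg
  candidate A: σ_y = 271.0 MPa, ρ = 8958 kg/m³, cost = 8.800 $/kg
  candidate Q: M = 239 kN·m per $
  candidate J: M = 35.9 kN·m per $
  candidate S: M = 5.37 kN·m per $
  candidate A: M = 3.44 kN·m per $
  candidate W: M = 0.672 kN·m per $
  candidate P: M = 0.354 kN·m per $
The maximum is for candidate Q.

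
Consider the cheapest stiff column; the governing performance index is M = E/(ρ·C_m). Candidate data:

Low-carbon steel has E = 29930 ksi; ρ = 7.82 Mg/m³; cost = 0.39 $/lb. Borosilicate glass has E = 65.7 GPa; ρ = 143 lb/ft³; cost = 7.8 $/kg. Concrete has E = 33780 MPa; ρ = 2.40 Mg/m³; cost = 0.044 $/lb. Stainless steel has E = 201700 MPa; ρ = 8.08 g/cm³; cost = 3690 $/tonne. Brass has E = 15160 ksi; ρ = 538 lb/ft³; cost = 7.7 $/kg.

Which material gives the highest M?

Putting every candidate on a common basis:
  low-carbon steel: E = 206.4 GPa, ρ = 7820 kg/m³, cost = 0.8598 $/kg
  borosilicate glass: E = 65.70 GPa, ρ = 2291 kg/m³, cost = 7.800 $/kg
  concrete: E = 33.78 GPa, ρ = 2400 kg/m³, cost = 0.09700 $/kg
  stainless steel: E = 201.7 GPa, ρ = 8080 kg/m³, cost = 3.690 $/kg
  brass: E = 104.5 GPa, ρ = 8618 kg/m³, cost = 7.700 $/kg
  concrete: M = 145 MN·m per $
  low-carbon steel: M = 30.7 MN·m per $
  stainless steel: M = 6.77 MN·m per $
  borosilicate glass: M = 3.68 MN·m per $
  brass: M = 1.58 MN·m per $
The maximum is for concrete.

concrete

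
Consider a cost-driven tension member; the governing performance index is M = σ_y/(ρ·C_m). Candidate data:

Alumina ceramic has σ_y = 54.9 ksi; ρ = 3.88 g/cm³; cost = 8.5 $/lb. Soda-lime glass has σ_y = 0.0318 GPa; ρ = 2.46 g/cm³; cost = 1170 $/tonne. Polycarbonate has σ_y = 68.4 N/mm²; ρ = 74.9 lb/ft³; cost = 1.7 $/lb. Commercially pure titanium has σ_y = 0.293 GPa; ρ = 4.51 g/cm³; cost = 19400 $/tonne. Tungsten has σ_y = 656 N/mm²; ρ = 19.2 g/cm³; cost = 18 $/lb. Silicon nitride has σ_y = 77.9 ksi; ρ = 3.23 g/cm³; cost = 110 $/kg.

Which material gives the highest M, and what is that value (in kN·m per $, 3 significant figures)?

polycarbonate, M = 15.2 kN·m per $

Putting every candidate on a common basis:
  alumina ceramic: σ_y = 378.5 MPa, ρ = 3880 kg/m³, cost = 18.74 $/kg
  soda-lime glass: σ_y = 31.80 MPa, ρ = 2460 kg/m³, cost = 1.170 $/kg
  polycarbonate: σ_y = 68.40 MPa, ρ = 1200 kg/m³, cost = 3.748 $/kg
  commercially pure titanium: σ_y = 293.0 MPa, ρ = 4510 kg/m³, cost = 19.40 $/kg
  tungsten: σ_y = 656.0 MPa, ρ = 19200 kg/m³, cost = 39.68 $/kg
  silicon nitride: σ_y = 537.1 MPa, ρ = 3230 kg/m³, cost = 110.0 $/kg
  polycarbonate: M = 15.2 kN·m per $
  soda-lime glass: M = 11.0 kN·m per $
  alumina ceramic: M = 5.21 kN·m per $
  commercially pure titanium: M = 3.35 kN·m per $
  silicon nitride: M = 1.51 kN·m per $
  tungsten: M = 0.861 kN·m per $
The maximum is for polycarbonate.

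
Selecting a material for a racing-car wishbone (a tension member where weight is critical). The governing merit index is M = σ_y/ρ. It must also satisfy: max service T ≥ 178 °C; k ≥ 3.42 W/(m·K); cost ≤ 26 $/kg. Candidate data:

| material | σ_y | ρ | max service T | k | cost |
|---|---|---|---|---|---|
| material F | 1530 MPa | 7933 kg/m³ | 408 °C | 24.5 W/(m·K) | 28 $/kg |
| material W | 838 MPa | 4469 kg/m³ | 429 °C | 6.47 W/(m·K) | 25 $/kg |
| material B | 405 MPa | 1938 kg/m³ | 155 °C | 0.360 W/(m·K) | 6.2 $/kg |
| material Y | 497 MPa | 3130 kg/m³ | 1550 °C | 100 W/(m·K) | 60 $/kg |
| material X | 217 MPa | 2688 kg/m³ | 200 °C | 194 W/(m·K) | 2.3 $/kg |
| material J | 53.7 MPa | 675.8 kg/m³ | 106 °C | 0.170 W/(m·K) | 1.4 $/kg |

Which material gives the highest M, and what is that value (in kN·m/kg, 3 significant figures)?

material W, M = 188 kN·m/kg

Screen on constraints: max service T ≥ 178 °C; k ≥ 3.42 W/(m·K); cost ≤ 26 $/kg. Survivors: material W, material X.
Per-candidate index values:
  material W: M = 188 kN·m/kg
  material X: M = 80.7 kN·m/kg
Material W ranks first.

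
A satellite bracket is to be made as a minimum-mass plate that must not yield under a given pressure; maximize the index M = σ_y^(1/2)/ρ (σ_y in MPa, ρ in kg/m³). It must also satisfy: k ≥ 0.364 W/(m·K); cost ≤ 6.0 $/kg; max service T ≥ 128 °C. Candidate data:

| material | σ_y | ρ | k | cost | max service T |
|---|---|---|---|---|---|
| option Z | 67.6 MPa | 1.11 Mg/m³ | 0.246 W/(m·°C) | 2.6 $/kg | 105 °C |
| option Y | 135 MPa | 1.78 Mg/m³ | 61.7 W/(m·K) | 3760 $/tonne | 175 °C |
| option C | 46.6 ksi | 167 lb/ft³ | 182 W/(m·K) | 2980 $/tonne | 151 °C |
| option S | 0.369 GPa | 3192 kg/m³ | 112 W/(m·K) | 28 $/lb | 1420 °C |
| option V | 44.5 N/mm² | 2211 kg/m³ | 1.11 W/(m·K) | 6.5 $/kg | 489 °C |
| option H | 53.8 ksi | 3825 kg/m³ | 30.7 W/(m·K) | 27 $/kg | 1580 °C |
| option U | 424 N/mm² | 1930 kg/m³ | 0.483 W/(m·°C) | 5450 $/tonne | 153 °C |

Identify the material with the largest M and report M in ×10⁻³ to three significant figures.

Screen on constraints: k ≥ 0.364 W/(m·K); cost ≤ 6.0 $/kg; max service T ≥ 128 °C. Survivors: option Y, option C, option U.
After converting to SI:
  option Y: σ_y = 135.0 MPa, ρ = 1780 kg/m³
  option C: σ_y = 321.3 MPa, ρ = 2675 kg/m³
  option U: σ_y = 424.0 MPa, ρ = 1930 kg/m³
  option U: M = 10.7×10⁻³
  option C: M = 6.70×10⁻³
  option Y: M = 6.53×10⁻³
Highest index: option U.

option U, M = 10.7×10⁻³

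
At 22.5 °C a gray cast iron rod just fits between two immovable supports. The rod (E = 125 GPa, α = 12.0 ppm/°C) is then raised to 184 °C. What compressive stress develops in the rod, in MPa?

242 MPa

ΔT = 161.5 K. Constrained thermal stress σ = E·α·ΔT = 125.0×10³ MPa × 12.0×10⁻⁶ × 161.5 = 242 MPa (compressive).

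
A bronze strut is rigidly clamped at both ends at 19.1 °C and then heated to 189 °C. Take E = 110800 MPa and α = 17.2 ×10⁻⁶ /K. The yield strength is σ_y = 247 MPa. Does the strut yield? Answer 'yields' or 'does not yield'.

E = 110800 MPa = 110.8 GPa.
ΔT = 169.9 K. Constrained thermal stress σ = E·α·ΔT = 110.8×10³ MPa × 17.2×10⁻⁶ × 169.9 = 324 MPa (compressive).
Compare to σ_y = 247 MPa: σ ≥ σ_y, so it yields.

yields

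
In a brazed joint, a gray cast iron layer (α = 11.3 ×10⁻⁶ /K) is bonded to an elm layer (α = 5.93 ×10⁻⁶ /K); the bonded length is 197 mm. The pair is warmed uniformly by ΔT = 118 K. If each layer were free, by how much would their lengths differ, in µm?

Δα = |11.3 − 5.93|×10⁻⁶/K = 5.37×10⁻⁶/K.
ΔL_mismatch = Δα·L·ΔT = 5.37×10⁻⁶ × 197.0 mm × 118.0 K = 125 µm.

125 µm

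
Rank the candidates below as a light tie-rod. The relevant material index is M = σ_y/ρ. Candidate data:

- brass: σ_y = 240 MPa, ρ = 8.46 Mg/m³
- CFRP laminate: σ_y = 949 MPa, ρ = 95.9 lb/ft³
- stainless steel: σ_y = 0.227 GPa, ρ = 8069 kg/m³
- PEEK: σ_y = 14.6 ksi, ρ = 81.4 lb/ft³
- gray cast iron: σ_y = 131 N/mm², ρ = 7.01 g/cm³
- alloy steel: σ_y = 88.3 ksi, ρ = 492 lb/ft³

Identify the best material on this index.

In SI units:
  brass: σ_y = 240.0 MPa, ρ = 8460 kg/m³
  CFRP laminate: σ_y = 949.0 MPa, ρ = 1536 kg/m³
  stainless steel: σ_y = 227.0 MPa, ρ = 8069 kg/m³
  PEEK: σ_y = 100.7 MPa, ρ = 1304 kg/m³
  gray cast iron: σ_y = 131.0 MPa, ρ = 7010 kg/m³
  alloy steel: σ_y = 608.8 MPa, ρ = 7881 kg/m³
  CFRP laminate: M = 618 kN·m/kg
  alloy steel: M = 77.2 kN·m/kg
  PEEK: M = 77.2 kN·m/kg
  brass: M = 28.4 kN·m/kg
  stainless steel: M = 28.1 kN·m/kg
  gray cast iron: M = 18.7 kN·m/kg
CFRP laminate ranks first.

CFRP laminate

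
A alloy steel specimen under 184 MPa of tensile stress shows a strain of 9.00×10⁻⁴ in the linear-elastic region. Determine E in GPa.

204 GPa

E = σ/ε = 184 MPa / 9.00×10⁻⁴ = 204400 MPa = 204 GPa.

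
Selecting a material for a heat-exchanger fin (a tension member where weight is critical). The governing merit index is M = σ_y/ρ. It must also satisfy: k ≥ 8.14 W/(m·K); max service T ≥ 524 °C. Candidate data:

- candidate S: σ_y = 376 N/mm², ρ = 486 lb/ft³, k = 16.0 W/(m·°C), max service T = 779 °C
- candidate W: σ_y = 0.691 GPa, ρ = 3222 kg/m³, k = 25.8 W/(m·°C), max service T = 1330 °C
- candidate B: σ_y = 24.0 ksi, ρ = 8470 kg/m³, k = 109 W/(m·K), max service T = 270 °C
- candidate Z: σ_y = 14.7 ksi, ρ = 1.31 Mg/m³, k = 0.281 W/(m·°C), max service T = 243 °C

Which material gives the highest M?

Screen on constraints: k ≥ 8.14 W/(m·K); max service T ≥ 524 °C. Survivors: candidate S, candidate W.
Normalizing units and computing the index:
  candidate S: σ_y = 376.0 MPa, ρ = 7785 kg/m³
  candidate W: σ_y = 691.0 MPa, ρ = 3222 kg/m³
  candidate W: M = 214 kN·m/kg
  candidate S: M = 48.3 kN·m/kg
Candidate W ranks first.

candidate W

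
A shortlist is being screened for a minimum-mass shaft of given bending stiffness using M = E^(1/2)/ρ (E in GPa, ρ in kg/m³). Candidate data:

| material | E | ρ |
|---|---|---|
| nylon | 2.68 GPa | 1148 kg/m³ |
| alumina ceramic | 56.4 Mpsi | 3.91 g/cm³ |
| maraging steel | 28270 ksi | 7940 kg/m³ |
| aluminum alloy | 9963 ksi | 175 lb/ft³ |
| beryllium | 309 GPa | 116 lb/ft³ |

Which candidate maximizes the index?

Normalizing units and computing the index:
  nylon: E = 2.680 GPa, ρ = 1148 kg/m³
  alumina ceramic: E = 388.9 GPa, ρ = 3910 kg/m³
  maraging steel: E = 194.9 GPa, ρ = 7940 kg/m³
  aluminum alloy: E = 68.69 GPa, ρ = 2803 kg/m³
  beryllium: E = 309.0 GPa, ρ = 1858 kg/m³
  beryllium: M = 9.46×10⁻³
  alumina ceramic: M = 5.04×10⁻³
  aluminum alloy: M = 2.96×10⁻³
  maraging steel: M = 1.76×10⁻³
  nylon: M = 1.43×10⁻³
The maximum is for beryllium.

beryllium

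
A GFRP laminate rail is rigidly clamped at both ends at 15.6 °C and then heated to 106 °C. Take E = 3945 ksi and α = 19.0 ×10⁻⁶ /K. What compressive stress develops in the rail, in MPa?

46.7 MPa

E = 3945 ksi = 27.20 GPa.
ΔT = 90.40 K. Constrained thermal stress σ = E·α·ΔT = 27.20×10³ MPa × 19.0×10⁻⁶ × 90.40 = 46.7 MPa (compressive).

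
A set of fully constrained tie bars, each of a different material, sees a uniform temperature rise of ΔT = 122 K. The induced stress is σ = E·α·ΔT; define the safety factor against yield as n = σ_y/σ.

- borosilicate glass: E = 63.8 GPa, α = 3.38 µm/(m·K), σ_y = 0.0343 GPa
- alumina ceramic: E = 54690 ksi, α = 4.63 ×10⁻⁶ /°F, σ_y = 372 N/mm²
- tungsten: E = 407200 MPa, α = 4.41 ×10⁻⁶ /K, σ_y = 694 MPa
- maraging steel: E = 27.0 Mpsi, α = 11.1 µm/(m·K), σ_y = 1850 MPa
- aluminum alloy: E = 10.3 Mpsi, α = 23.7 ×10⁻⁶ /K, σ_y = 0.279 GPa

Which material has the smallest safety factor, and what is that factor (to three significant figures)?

alumina ceramic, n = 0.970

In consistent units (E in GPa, α in ×10⁻⁶/K, σ_y in MPa):
  borosilicate glass: E = 63.80, α = 3.38, σ_y = 34.30 → σ = 26.3 MPa, n = 1.30
  alumina ceramic: E = 377.1, α = 8.33, σ_y = 372.0 → σ = 383 MPa, n = 0.970
  tungsten: E = 407.2, α = 4.41, σ_y = 694.0 → σ = 219 MPa, n = 3.17
  maraging steel: E = 186.2, α = 11.1, σ_y = 1850 → σ = 252 MPa, n = 7.34
  aluminum alloy: E = 71.02, α = 23.7, σ_y = 279.0 → σ = 205 MPa, n = 1.36
The minimum is alumina ceramic at n = 0.970.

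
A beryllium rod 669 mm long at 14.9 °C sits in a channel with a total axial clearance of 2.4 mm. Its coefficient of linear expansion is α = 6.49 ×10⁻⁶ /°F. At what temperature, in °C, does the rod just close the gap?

322 °C

α = 6.49×10⁻⁶/°F × 9/5 = 11.7×10⁻⁶/K.
α·L₀·ΔT = 2.4 mm ⇒ ΔT = 2.4 / (11.7×10⁻⁶ × 669.0) = 307.1 K.
T = 14.9 + 307.1 = 322.0 °C.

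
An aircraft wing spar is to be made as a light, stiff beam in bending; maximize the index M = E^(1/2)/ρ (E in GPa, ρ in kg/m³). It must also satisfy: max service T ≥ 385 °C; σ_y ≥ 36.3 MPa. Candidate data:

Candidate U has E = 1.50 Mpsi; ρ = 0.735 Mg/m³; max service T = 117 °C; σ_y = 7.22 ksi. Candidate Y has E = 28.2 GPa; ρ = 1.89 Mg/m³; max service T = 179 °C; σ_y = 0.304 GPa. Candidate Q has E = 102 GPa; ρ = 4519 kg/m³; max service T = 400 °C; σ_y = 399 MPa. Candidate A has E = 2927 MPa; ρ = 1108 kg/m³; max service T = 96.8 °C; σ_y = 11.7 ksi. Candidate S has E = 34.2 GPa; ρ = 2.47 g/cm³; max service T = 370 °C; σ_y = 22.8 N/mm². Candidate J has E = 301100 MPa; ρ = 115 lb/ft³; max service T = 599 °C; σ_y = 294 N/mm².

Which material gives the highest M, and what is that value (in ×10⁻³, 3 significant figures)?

candidate J, M = 9.42×10⁻³

Screen on constraints: max service T ≥ 385 °C; σ_y ≥ 36.3 MPa. Survivors: candidate Q, candidate J.
In SI units:
  candidate Q: E = 102.0 GPa, ρ = 4519 kg/m³
  candidate J: E = 301.1 GPa, ρ = 1842 kg/m³
  candidate J: M = 9.42×10⁻³
  candidate Q: M = 2.23×10⁻³
Candidate J ranks first.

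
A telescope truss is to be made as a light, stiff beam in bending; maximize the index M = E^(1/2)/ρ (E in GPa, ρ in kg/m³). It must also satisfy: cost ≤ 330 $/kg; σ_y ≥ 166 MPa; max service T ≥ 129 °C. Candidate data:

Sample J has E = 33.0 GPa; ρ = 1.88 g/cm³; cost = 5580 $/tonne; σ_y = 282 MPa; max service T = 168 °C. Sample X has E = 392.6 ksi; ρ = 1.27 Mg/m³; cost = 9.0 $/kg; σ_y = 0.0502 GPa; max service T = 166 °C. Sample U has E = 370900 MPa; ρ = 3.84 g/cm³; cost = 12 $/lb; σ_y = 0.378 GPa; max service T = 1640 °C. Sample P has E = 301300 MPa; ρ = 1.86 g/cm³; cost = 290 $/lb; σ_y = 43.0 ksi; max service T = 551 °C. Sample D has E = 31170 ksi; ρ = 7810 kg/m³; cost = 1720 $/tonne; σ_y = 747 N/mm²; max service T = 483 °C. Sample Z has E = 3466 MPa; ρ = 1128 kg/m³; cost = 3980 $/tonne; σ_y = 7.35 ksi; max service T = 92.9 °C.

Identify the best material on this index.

Screen on constraints: cost ≤ 330 $/kg; σ_y ≥ 166 MPa; max service T ≥ 129 °C. Survivors: sample J, sample U, sample D.
In SI units:
  sample J: E = 33.00 GPa, ρ = 1880 kg/m³
  sample U: E = 370.9 GPa, ρ = 3840 kg/m³
  sample D: E = 214.9 GPa, ρ = 7810 kg/m³
  sample U: M = 5.02×10⁻³
  sample J: M = 3.06×10⁻³
  sample D: M = 1.88×10⁻³
Sample U ranks first.

sample U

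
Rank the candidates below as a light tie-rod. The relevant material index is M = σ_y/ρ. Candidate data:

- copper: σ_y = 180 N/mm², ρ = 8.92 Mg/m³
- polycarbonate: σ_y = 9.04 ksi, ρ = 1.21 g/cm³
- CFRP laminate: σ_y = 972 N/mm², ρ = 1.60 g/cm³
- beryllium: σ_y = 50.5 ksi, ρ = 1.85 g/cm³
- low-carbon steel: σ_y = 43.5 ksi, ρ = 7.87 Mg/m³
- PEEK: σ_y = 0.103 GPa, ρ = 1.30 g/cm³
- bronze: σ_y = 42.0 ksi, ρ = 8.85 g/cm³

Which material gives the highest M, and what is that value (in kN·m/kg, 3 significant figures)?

Normalizing units and computing the index:
  copper: σ_y = 180.0 MPa, ρ = 8920 kg/m³
  polycarbonate: σ_y = 62.33 MPa, ρ = 1210 kg/m³
  CFRP laminate: σ_y = 972.0 MPa, ρ = 1600 kg/m³
  beryllium: σ_y = 348.2 MPa, ρ = 1850 kg/m³
  low-carbon steel: σ_y = 299.9 MPa, ρ = 7870 kg/m³
  PEEK: σ_y = 103.0 MPa, ρ = 1300 kg/m³
  bronze: σ_y = 289.6 MPa, ρ = 8850 kg/m³
  CFRP laminate: M = 608 kN·m/kg
  beryllium: M = 188 kN·m/kg
  PEEK: M = 79.2 kN·m/kg
  polycarbonate: M = 51.5 kN·m/kg
  low-carbon steel: M = 38.1 kN·m/kg
  bronze: M = 32.7 kN·m/kg
  copper: M = 20.2 kN·m/kg
CFRP laminate has the largest M.

CFRP laminate, M = 608 kN·m/kg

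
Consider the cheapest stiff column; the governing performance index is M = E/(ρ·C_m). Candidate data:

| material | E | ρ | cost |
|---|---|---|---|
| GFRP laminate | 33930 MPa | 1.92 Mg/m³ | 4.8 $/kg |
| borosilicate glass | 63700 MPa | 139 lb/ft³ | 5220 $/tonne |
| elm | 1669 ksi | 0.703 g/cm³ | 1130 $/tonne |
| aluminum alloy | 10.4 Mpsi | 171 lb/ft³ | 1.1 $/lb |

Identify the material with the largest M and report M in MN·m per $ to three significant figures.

elm, M = 14.5 MN·m per $

In SI units:
  GFRP laminate: E = 33.93 GPa, ρ = 1920 kg/m³, cost = 4.800 $/kg
  borosilicate glass: E = 63.70 GPa, ρ = 2227 kg/m³, cost = 5.220 $/kg
  elm: E = 11.51 GPa, ρ = 703.0 kg/m³, cost = 1.130 $/kg
  aluminum alloy: E = 71.71 GPa, ρ = 2739 kg/m³, cost = 2.425 $/kg
  elm: M = 14.5 MN·m per $
  aluminum alloy: M = 10.8 MN·m per $
  borosilicate glass: M = 5.48 MN·m per $
  GFRP laminate: M = 3.68 MN·m per $
Highest index: elm.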